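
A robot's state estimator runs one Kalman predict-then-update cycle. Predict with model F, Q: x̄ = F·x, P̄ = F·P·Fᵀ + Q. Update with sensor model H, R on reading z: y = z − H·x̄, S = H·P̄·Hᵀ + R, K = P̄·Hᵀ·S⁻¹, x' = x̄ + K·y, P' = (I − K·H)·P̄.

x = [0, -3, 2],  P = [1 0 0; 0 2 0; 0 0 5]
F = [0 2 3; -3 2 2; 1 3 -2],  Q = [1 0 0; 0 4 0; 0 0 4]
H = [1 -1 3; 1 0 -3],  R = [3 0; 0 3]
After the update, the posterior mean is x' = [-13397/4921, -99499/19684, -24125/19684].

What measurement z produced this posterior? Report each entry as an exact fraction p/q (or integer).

z = [-1, 1]

x̄ = F·x = [0, -2, -13]
P̄ = F·P·Fᵀ + Q = [54 38 -18; 38 41 -11; -18 -11 43]
S = H·P̄·Hᵀ + R = [367 -404; -404 552]
K = P̄·Hᵀ·S⁻¹ = [2832/4921 6071/9842; 2203/9842 11513/39368; 1989/9842 -4661/39368]
x' − x̄ = [-13397/4921, -60131/19684, 231767/19684] = K·y
y = (KᵀK)⁻¹·Kᵀ·(x' − x̄) = [36, -38]
z = y + H·x̄ = [36, -38] + [-37, 39] = [-1, 1]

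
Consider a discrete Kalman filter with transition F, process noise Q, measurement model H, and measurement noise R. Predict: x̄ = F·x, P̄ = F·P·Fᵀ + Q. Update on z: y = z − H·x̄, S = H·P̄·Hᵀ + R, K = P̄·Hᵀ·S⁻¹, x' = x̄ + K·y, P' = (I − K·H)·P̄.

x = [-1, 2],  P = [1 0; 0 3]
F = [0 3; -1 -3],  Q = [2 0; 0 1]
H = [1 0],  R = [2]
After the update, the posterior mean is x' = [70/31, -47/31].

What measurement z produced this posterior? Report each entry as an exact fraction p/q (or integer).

x̄ = F·x = [6, -5]
P̄ = F·P·Fᵀ + Q = [29 -27; -27 29]
S = H·P̄·Hᵀ + R = [31]
K = P̄·Hᵀ·S⁻¹ = [29/31; -27/31]
x' − x̄ = [-116/31, 108/31] = K·y
y = (KᵀK)⁻¹·Kᵀ·(x' − x̄) = [-4]
z = y + H·x̄ = [-4] + [6] = [2]

z = [2]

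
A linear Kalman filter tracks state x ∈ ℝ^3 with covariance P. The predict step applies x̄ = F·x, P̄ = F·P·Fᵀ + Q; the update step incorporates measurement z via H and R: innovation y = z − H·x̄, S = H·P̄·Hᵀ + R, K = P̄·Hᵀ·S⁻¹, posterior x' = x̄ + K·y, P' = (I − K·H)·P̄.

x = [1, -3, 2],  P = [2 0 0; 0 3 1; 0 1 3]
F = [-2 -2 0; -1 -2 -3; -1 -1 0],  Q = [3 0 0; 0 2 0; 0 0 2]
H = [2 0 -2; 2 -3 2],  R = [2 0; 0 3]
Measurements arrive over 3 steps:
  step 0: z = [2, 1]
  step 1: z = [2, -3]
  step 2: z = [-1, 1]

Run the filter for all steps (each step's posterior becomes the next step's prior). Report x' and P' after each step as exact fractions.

step 0: x' = [4286/1585, 4003/1585, 2622/1585], P' = [10936/1585 27841/3170 19909/3170; 27841/3170 74151/6340 52459/6340; 19909/3170 52459/6340 38911/6340]
step 1: x' = [24436834/52771051, 54970029/52771051, -23101540/52771051], P' = [505288231/52771051 653928298/52771051 464720150/52771051; 653928298/52771051 873247051/52771051 616356587/52771051; 464720150/52771051 616356587/52771051 449709967/52771051]
step 2: x' = [-108928372249/46434016479, -46154900598/15478005493, -81324405653/46434016479], P' = [5907429877283/603642214227 2549538518296/201214071409 5435837276344/603642214227; 2549538518296/201214071409 3403803086072/201214071409 2402959572434/201214071409; 5435837276344/603642214227 2402959572434/201214071409 5257044369320/603642214227]

step 0: x̄ = F·x = [4, -1, 2]
step 0: P̄ = F·P·Fᵀ + Q = [23 22 10; 22 55 11; 10 11 7]
step 0: y = z − H·x̄ = [-2, -14]
step 0: S = H·P̄·Hᵀ + R = [42 -2; -2 302]
step 0: K = P̄·Hᵀ·S⁻¹ = [1963/3170 13/3170; 3223/6340 -2057/6340; 907/6340 27/6340]
step 0: x' = x̄ + K·y = [4286/1585, 4003/1585, 2622/1585]
step 0: P' = (I − K·H)·P̄ = [10936/1585 27841/3170 19909/3170; 27841/3170 74151/6340 52459/6340; 19909/3170 52459/6340 38911/6340]
step 1: x̄ = F·x = [-16578/1585, -20158/1585, -8289/1585]
step 1: P̄ = F·P·Fᵀ + Q = [234014/1585 635923/3170 229259/3170; 635923/3170 1794371/6340 635923/6340; 229259/3170 635923/6340 241939/6340]
step 1: y = z − H·x̄ = [19748/1585, -3099/317]
step 1: S = H·P̄·Hᵀ + R = [264129/1585 -103907/634; -103907/634 331051/1268]
step 1: K = P̄·Hᵀ·S⁻¹ = [40568081/52771051 -7256044/52771051; 37571711/52771051 -26390461/52771051; 15010183/52771051 -6736509/52771051]
step 1: x' = x̄ + K·y = [24436834/52771051, 54970029/52771051, -23101540/52771051]
step 1: P' = (I − K·H)·P̄ = [505288231/52771051 653928298/52771051 464720150/52771051; 653928298/52771051 873247051/52771051 616356587/52771051; 464720150/52771051 616356587/52771051 449709967/52771051]
step 2: x̄ = F·x = [-158813726/52771051, -65072272/52771051, -79406863/52771051]
step 2: P̄ = F·P·Fᵀ + Q = [10903880665/52771051 14913594876/52771051 5372783756/52771051; 14913594876/52771051 20951521376/52771051 7456797438/52771051; 5372783756/52771051 7456797438/52771051 2791933980/52771051]
step 2: y = z − H·x̄ = [106042675/52771051, 333995413/52771051]
step 2: S = H·P̄·Hᵀ + R = [11906530634/52771051 -12292997888/52771051; -12292997888/52771051 18042826397/52771051]
step 2: K = P̄·Hᵀ·S⁻¹ = [471592600939/603642214227 -86437452470/603642214227; 146578945862/201214071409 -102137692252/201214071409; 178792907024/603642214227 -80290953526/603642214227]
step 2: x' = x̄ + K·y = [-108928372249/46434016479, -46154900598/15478005493, -81324405653/46434016479]
step 2: P' = (I − K·H)·P̄ = [5907429877283/603642214227 2549538518296/201214071409 5435837276344/603642214227; 2549538518296/201214071409 3403803086072/201214071409 2402959572434/201214071409; 5435837276344/603642214227 2402959572434/201214071409 5257044369320/603642214227]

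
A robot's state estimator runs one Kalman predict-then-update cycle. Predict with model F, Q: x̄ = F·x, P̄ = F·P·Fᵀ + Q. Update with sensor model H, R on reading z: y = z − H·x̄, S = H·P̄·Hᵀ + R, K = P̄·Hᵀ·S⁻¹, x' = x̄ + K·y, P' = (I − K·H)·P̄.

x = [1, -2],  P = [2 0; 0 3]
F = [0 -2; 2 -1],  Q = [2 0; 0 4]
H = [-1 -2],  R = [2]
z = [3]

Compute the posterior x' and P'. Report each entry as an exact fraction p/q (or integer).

x' = [1/10, -7/5]
P' = [181/25 -84/25; -84/25 51/25]

x̄ = F·x = [4, 4]
P̄ = F·P·Fᵀ + Q = [14 6; 6 15]
y = z − H·x̄ = [15]
S = H·P̄·Hᵀ + R = [100]
K = P̄·Hᵀ·S⁻¹ = [-13/50; -9/25]
x' = x̄ + K·y = [1/10, -7/5]
P' = (I − K·H)·P̄ = [181/25 -84/25; -84/25 51/25]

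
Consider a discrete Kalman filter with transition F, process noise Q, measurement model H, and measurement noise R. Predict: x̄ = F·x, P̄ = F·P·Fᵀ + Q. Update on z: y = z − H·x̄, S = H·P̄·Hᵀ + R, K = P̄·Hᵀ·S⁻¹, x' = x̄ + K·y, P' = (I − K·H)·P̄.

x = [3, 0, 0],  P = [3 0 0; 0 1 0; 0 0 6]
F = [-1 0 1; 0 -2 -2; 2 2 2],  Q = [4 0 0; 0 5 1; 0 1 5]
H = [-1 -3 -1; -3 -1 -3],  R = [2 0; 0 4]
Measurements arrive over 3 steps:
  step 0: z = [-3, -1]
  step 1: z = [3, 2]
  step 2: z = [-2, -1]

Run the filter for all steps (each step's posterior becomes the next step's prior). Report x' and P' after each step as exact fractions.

step 0: x̄ = F·x = [-3, 0, 6]
step 0: P̄ = F·P·Fᵀ + Q = [13 -12 6; -12 33 -27; 6 -27 45]
step 0: y = z − H·x̄ = [0, 8]
step 0: S = H·P̄·Hᵀ + R = [135 -81; -81 433]
step 0: K = P̄·Hᵀ·S⁻¹ = [1858/25947 -87/961; -3196/8649 120/961; 464/8649 -270/961]
step 0: x' = x̄ + K·y = [-3579/961, 960/961, 3606/961]
step 0: P' = (I − K·H)·P̄ = [200020/25947 -856/8649 -65344/8649; -856/8649 979/2883 -521/2883; -65344/8649 -521/2883 23035/2883]
step 1: x̄ = F·x = [7185/961, -9132/961, 1974/961]
step 1: P̄ = F·P·Fᵀ + Q = [903187/25947 -267484/8649 10348/25947; -267484/8649 106303/2883 -2215/8649; 10348/25947 -2215/8649 168007/25947]
step 1: y = z − H·x̄ = [-15354/961, 20267/961]
step 1: S = H·P̄·Hᵀ + R = [4899745/25947 -648373/8649; -648373/8649 670327/2883]
step 1: K = P̄·Hᵀ·S⁻¹ = [33672478/165570807 -127004969/496712421; -61497028/165570807 61593536/496712421; -12741220/165570807 -55830520/496712421]
step 1: x' = x̄ + K·y = [-578722834/496712421, -473450084/496712421, 453568414/496712421]
step 1: P' = (I − K·H)·P̄ = [1987404148/496712421 -139265560/496712421 -1771642336/496712421; -139265560/496712421 169165081/496712421 752485/496712421; -1771642336/496712421 752485/496712421 1845832201/496712421]
step 2: x̄ = F·x = [1032291248/496712421, 39763340/496712421, -1197209008/496712421]
step 2: P̄ = F·P·Fᵀ + Q = [9363370705/496712421 -7514985164/496712421 -3107804/496712421; -7514985164/496712421 10549571113/496712421 74334997/496712421; -3107804/496712421 74334997/496712421 3211924537/496712421]
step 2: y = z − H·x̄ = [-54686978/26142759, -951702361/496712421]
step 2: S = H·P̄·Hᵀ + R = [3361302289/26142759 -265818391/26142759; -265818391/26142759 81014236501/496712421]
step 2: K = P̄·Hᵀ·S⁻¹ = [194132289766/1036504255995 -251018451191/1036504255995; -382865555732/1036504255995 126748586032/1036504255995; -329185156324/5182521279975 -641085985096/5182521279975]
step 2: x' = x̄ + K·y = [2228966743919/1036504255995, 641025618332/1036504255995, -10574322699056/5182521279975]
step 2: P' = (I − K·H)·P̄ = [798531620284/207300851199 -54221688584/207300851199 -3567597352192/1036504255995; -54221688584/207300851199 70104691963/207300851199 -14730825061/1036504255995; -3567597352192/1036504255995 -14730825061/1036504255995 18717319449523/5182521279975]

step 0: x' = [-3579/961, 960/961, 3606/961], P' = [200020/25947 -856/8649 -65344/8649; -856/8649 979/2883 -521/2883; -65344/8649 -521/2883 23035/2883]
step 1: x' = [-578722834/496712421, -473450084/496712421, 453568414/496712421], P' = [1987404148/496712421 -139265560/496712421 -1771642336/496712421; -139265560/496712421 169165081/496712421 752485/496712421; -1771642336/496712421 752485/496712421 1845832201/496712421]
step 2: x' = [2228966743919/1036504255995, 641025618332/1036504255995, -10574322699056/5182521279975], P' = [798531620284/207300851199 -54221688584/207300851199 -3567597352192/1036504255995; -54221688584/207300851199 70104691963/207300851199 -14730825061/1036504255995; -3567597352192/1036504255995 -14730825061/1036504255995 18717319449523/5182521279975]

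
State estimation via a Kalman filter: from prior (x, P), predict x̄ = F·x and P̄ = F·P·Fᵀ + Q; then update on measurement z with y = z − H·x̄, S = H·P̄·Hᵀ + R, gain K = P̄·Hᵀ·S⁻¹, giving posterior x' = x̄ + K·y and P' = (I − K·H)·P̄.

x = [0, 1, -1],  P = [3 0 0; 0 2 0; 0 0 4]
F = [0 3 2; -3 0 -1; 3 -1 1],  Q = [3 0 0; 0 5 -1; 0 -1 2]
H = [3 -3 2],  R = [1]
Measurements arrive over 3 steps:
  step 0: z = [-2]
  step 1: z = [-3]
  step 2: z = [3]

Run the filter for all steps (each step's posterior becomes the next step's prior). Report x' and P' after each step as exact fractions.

step 0: x' = [814/675, 479/675, -1178/675], P' = [30629/1350 8222/675 -10604/675; 8222/675 5092/675 -4744/675; -10604/675 -4744/675 8833/675]
step 1: x' = [-8195917/4647125, -2827182/4647125, 217409/929425], P' = [125777201/4647125 77805121/4647125 -14364377/929425; 77805121/4647125 51523816/4647125 -7970042/929425; -14364377/929425 -7970042/929425 1930889/185885]
step 2: x' = [19645164932/23598580079, -10748861118/23598580079, -10265525411/23598580079], P' = [385188991097/23598580079 240941009051/23598580079 -215542259451/23598580079; 240941009051/23598580079 167907576991/23598580079 -111638885708/23598580079; -215542259451/23598580079 -111638885708/23598580079 157375866999/23598580079]

step 0: x̄ = F·x = [1, 1, -2]
step 0: P̄ = F·P·Fᵀ + Q = [37 -8 2; -8 36 -32; 2 -32 35]
step 0: y = z − H·x̄ = [2]
step 0: S = H·P̄·Hᵀ + R = [1350]
step 0: K = P̄·Hᵀ·S⁻¹ = [139/1350; -98/675; 86/675]
step 0: x' = x̄ + K·y = [814/675, 479/675, -1178/675]
step 0: P' = (I − K·H)·P̄ = [30629/1350 8222/675 -10604/675; 8222/675 5092/675 -4744/675; -10604/675 -4744/675 8833/675]
step 1: x̄ = F·x = [-919/675, -1264/675, 157/135]
step 1: P̄ = F·P·Fᵀ + Q = [26257/675 -13808/675 1604/135; -13808/675 172829/1350 -25517/270; 1604/135 -25517/270 3971/54]
step 1: y = z − H·x̄ = [-926/135]
step 1: S = H·P̄·Hᵀ + R = [185885/54]
step 1: K = P̄·Hᵀ·S⁻¹ = [54494/929425; -171301/929425; 25177/185885]
step 1: x' = x̄ + K·y = [-8195917/4647125, -2827182/4647125, 217409/929425]
step 1: P' = (I − K·H)·P̄ = [125777201/4647125 77805121/4647125 -14364377/929425; 77805121/4647125 51523816/4647125 -7970042/929425; -14364377/929425 -7970042/929425 1930889/185885]
step 2: x̄ = F·x = [-6307456/4647125, 23500706/4647125, -20673524/4647125]
step 2: P̄ = F·P·Fᵀ + Q = [192542099/4647125 -246308599/4647125 171437571/4647125; -246308599/4647125 772571349/4647125 -560417696/4647125; 171437571/4647125 -560417696/4647125 423023484/4647125]
step 2: y = z − H·x̄ = [144712909/4647125]
step 2: S = H·P̄·Hᵀ + R = [23598580079/4647125]
step 2: K = P̄·Hᵀ·S⁻¹ = [1659427236/23598580079; -4177475236/23598580079; 3041612769/23598580079]
step 2: x' = x̄ + K·y = [19645164932/23598580079, -10748861118/23598580079, -10265525411/23598580079]
step 2: P' = (I − K·H)·P̄ = [385188991097/23598580079 240941009051/23598580079 -215542259451/23598580079; 240941009051/23598580079 167907576991/23598580079 -111638885708/23598580079; -215542259451/23598580079 -111638885708/23598580079 157375866999/23598580079]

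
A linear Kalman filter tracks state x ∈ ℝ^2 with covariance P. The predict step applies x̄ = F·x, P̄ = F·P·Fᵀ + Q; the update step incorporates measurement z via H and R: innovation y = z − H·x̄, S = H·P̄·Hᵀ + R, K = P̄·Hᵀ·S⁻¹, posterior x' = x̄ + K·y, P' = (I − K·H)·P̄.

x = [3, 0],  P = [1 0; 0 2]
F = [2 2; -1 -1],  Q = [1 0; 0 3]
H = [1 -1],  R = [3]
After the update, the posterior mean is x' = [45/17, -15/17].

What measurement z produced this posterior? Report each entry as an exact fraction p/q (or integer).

x̄ = F·x = [6, -3]
P̄ = F·P·Fᵀ + Q = [13 -6; -6 6]
S = H·P̄·Hᵀ + R = [34]
K = P̄·Hᵀ·S⁻¹ = [19/34; -6/17]
x' − x̄ = [-57/17, 36/17] = K·y
y = (KᵀK)⁻¹·Kᵀ·(x' − x̄) = [-6]
z = y + H·x̄ = [-6] + [9] = [3]

z = [3]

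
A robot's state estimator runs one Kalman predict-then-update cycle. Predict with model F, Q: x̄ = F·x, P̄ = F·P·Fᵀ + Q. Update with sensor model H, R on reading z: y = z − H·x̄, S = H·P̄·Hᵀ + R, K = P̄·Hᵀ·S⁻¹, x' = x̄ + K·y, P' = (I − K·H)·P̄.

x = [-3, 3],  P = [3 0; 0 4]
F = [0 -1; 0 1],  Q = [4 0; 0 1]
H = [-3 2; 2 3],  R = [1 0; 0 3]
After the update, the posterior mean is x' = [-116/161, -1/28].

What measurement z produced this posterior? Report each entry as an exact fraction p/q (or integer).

x̄ = F·x = [-3, 3]
P̄ = F·P·Fᵀ + Q = [8 -4; -4 5]
S = H·P̄·Hᵀ + R = [141 2; 2 32]
K = P̄·Hᵀ·S⁻¹ = [-258/1127 157/1127; 15/98 41/196]
x' − x̄ = [367/161, -85/28] = K·y
y = (KᵀK)⁻¹·Kᵀ·(x' − x̄) = [-13, -5]
z = y + H·x̄ = [-13, -5] + [15, 3] = [2, -2]

z = [2, -2]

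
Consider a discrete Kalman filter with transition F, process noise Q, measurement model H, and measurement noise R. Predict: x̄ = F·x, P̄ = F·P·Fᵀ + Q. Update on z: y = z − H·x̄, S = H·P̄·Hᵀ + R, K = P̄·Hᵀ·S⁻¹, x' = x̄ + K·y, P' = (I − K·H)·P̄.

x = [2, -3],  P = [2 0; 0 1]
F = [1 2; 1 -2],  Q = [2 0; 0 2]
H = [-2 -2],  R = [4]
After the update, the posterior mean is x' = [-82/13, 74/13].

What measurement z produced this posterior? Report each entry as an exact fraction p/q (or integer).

z = [2]

x̄ = F·x = [-4, 8]
P̄ = F·P·Fᵀ + Q = [8 -2; -2 8]
S = H·P̄·Hᵀ + R = [52]
K = P̄·Hᵀ·S⁻¹ = [-3/13; -3/13]
x' − x̄ = [-30/13, -30/13] = K·y
y = (KᵀK)⁻¹·Kᵀ·(x' − x̄) = [10]
z = y + H·x̄ = [10] + [-8] = [2]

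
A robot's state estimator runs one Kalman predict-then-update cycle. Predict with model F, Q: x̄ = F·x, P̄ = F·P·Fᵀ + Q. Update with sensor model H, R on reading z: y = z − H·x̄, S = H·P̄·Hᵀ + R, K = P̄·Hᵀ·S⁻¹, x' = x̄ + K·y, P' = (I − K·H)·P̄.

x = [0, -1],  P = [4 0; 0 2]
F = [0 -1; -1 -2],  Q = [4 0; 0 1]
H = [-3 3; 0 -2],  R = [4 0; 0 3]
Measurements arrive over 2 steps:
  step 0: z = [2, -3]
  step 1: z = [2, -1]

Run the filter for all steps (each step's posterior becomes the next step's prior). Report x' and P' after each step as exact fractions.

step 0: x' = [2363/2749, 4197/2749], P' = [2738/2749 1722/2749; 1722/2749 1830/2749]
step 1: x' = [-716685/1288097, 124665/1288097], P' = [1217378/1288097 753714/1288097; 753714/1288097 810966/1288097]

step 0: x̄ = F·x = [1, 2]
step 0: P̄ = F·P·Fᵀ + Q = [6 4; 4 13]
step 0: y = z − H·x̄ = [-1, 1]
step 0: S = H·P̄·Hᵀ + R = [103 -54; -54 55]
step 0: K = P̄·Hᵀ·S⁻¹ = [-762/2749 -1148/2749; 81/2749 -1220/2749]
step 0: x' = x̄ + K·y = [2363/2749, 4197/2749]
step 0: P' = (I − K·H)·P̄ = [2738/2749 1722/2749; 1722/2749 1830/2749]
step 1: x̄ = F·x = [-4197/2749, -10757/2749]
step 1: P̄ = F·P·Fᵀ + Q = [12826/2749 5382/2749; 5382/2749 19695/2749]
step 1: y = z − H·x̄ = [25178/2749, -24263/2749]
step 1: S = H·P̄·Hᵀ + R = [206809/2749 -85878/2749; -85878/2749 87027/2749]
step 1: K = P̄·Hᵀ·S⁻¹ = [-347748/1288097 -502476/1288097; 42939/1288097 -540644/1288097]
step 1: x' = x̄ + K·y = [-716685/1288097, 124665/1288097]
step 1: P' = (I − K·H)·P̄ = [1217378/1288097 753714/1288097; 753714/1288097 810966/1288097]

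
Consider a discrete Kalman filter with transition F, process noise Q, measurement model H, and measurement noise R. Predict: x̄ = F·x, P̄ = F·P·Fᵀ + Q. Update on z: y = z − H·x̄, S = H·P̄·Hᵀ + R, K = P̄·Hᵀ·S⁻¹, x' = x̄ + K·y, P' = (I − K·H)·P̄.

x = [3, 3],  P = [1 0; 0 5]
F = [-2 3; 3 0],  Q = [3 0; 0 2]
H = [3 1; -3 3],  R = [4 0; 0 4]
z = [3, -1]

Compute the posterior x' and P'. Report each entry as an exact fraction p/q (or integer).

x̄ = F·x = [3, 9]
P̄ = F·P·Fᵀ + Q = [52 -6; -6 11]
y = z − H·x̄ = [-15, -19]
S = H·P̄·Hᵀ + R = [447 -471; -471 679]
K = P̄·Hᵀ·S⁻¹ = [829/3403 -297/3403; 4817/20418 1625/6806]
x' = x̄ + K·y = [3417/3403, 3147/3403]
P' = (I − K·H)·P̄ = [928/3403 532/3403; 532/3403 4846/10209]

x' = [3417/3403, 3147/3403]
P' = [928/3403 532/3403; 532/3403 4846/10209]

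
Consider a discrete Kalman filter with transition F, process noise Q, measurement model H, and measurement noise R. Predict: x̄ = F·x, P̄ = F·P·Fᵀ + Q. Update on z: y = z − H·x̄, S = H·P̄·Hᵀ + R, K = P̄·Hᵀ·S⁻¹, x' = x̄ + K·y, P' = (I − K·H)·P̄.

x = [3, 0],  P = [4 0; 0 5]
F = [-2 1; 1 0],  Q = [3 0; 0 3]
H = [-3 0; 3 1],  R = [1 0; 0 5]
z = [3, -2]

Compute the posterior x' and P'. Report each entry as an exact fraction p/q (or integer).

x̄ = F·x = [-6, 3]
P̄ = F·P·Fᵀ + Q = [24 -8; -8 7]
y = z − H·x̄ = [-15, 13]
S = H·P̄·Hᵀ + R = [217 -192; -192 180]
K = P̄·Hᵀ·S⁻¹ = [-56/183 16/549; 88/183 919/2196]
x' = x̄ + K·y = [-566/549, 2695/2196]
P' = (I − K·H)·P̄ = [56/549 -88/549; -88/549 5651/2196]

x' = [-566/549, 2695/2196]
P' = [56/549 -88/549; -88/549 5651/2196]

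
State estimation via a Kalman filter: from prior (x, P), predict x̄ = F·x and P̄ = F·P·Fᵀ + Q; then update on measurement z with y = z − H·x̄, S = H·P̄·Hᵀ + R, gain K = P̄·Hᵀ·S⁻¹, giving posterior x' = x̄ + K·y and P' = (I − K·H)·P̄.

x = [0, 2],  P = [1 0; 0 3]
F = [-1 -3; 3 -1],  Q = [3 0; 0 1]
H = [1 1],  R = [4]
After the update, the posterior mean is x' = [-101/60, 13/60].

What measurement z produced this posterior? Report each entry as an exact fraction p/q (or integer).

z = [-1]

x̄ = F·x = [-6, -2]
P̄ = F·P·Fᵀ + Q = [31 6; 6 13]
S = H·P̄·Hᵀ + R = [60]
K = P̄·Hᵀ·S⁻¹ = [37/60; 19/60]
x' − x̄ = [259/60, 133/60] = K·y
y = (KᵀK)⁻¹·Kᵀ·(x' − x̄) = [7]
z = y + H·x̄ = [7] + [-8] = [-1]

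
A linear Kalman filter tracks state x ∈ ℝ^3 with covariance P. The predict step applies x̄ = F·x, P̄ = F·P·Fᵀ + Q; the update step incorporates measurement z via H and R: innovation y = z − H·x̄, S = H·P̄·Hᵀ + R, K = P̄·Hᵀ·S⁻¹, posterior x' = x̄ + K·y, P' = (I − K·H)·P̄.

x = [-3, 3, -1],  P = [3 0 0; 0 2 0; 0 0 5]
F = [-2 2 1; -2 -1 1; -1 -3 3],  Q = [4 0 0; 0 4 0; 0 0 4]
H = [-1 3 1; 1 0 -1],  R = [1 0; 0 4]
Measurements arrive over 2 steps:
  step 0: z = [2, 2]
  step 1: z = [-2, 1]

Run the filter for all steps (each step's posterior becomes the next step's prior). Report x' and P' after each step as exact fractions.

step 0: x̄ = F·x = [11, 2, -9]
step 0: P̄ = F·P·Fᵀ + Q = [29 13 9; 13 23 27; 9 27 70]
step 0: y = z − H·x̄ = [16, -18]
step 0: S = H·P̄·Hᵀ + R = [373 -123; -123 85]
step 0: K = P̄·Hᵀ·S⁻¹ = [4075/16576 9797/16576; 5333/16576 4987/16576; 4567/16576 -5287/16576]
step 0: x' = x̄ + K·y = [5085/1184, 2051/1184, 1361/1184]
step 0: P' = (I − K·H)·P̄ = [207339/16576 14421/16576 168151/16576; 14421/16576 8427/16576 -5527/16576; 168151/16576 -5527/16576 189299/16576]
step 1: x̄ = F·x = [-4707/1184, -2715/296, -7155/1184]
step 1: P̄ = F·P·Fᵀ + Q = [308587/16576 73707/4144 -203941/16576; 73707/4144 30595/1036 -8773/4144; -203941/16576 -8773/4144 1230283/16576]
step 1: y = z − H·x̄ = [8165/296, -79/74]
step 1: S = H·P̄·Hᵀ + R = [274343/1036 -14953/259; -14953/259 31454/259]
step 1: K = P̄·Hᵀ·S⁻¹ = [9345239/59728308 9824801/29864154; 119915/364197 116695/364197; 9823735/59728308 -18941981/29864154]
step 1: x' = x̄ + K·y = [-429469/39818872, -104875/242798, -33010997/39818872]
step 1: P' = (I − K·H)·P̄ = [1178665649/238913232 714989/1456788 864272017/238913232; 714989/1456788 195565/364197 -1152131/1456788; 864272017/238913232 -1152131/1456788 1470415409/238913232]

step 0: x' = [5085/1184, 2051/1184, 1361/1184], P' = [207339/16576 14421/16576 168151/16576; 14421/16576 8427/16576 -5527/16576; 168151/16576 -5527/16576 189299/16576]
step 1: x' = [-429469/39818872, -104875/242798, -33010997/39818872], P' = [1178665649/238913232 714989/1456788 864272017/238913232; 714989/1456788 195565/364197 -1152131/1456788; 864272017/238913232 -1152131/1456788 1470415409/238913232]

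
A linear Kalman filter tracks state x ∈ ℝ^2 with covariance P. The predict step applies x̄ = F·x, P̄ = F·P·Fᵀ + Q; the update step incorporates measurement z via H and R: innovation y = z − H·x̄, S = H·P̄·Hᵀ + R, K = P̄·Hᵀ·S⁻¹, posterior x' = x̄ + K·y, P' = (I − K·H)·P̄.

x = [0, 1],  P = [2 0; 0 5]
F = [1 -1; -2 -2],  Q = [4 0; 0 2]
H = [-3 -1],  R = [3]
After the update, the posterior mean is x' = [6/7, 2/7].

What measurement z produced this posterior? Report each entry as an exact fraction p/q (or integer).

x̄ = F·x = [-1, -2]
P̄ = F·P·Fᵀ + Q = [11 6; 6 30]
S = H·P̄·Hᵀ + R = [168]
K = P̄·Hᵀ·S⁻¹ = [-13/56; -2/7]
x' − x̄ = [13/7, 16/7] = K·y
y = (KᵀK)⁻¹·Kᵀ·(x' − x̄) = [-8]
z = y + H·x̄ = [-8] + [5] = [-3]

z = [-3]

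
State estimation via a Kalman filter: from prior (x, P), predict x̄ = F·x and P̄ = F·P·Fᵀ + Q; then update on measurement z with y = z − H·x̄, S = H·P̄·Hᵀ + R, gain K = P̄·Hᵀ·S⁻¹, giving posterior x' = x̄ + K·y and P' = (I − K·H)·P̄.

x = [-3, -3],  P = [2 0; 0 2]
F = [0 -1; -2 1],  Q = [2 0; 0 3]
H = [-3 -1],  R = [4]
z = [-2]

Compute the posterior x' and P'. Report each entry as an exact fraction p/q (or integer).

x' = [23/41, 53/41]
P' = [64/41 -152/41; -152/41 484/41]

x̄ = F·x = [3, 3]
P̄ = F·P·Fᵀ + Q = [4 -2; -2 13]
y = z − H·x̄ = [10]
S = H·P̄·Hᵀ + R = [41]
K = P̄·Hᵀ·S⁻¹ = [-10/41; -7/41]
x' = x̄ + K·y = [23/41, 53/41]
P' = (I − K·H)·P̄ = [64/41 -152/41; -152/41 484/41]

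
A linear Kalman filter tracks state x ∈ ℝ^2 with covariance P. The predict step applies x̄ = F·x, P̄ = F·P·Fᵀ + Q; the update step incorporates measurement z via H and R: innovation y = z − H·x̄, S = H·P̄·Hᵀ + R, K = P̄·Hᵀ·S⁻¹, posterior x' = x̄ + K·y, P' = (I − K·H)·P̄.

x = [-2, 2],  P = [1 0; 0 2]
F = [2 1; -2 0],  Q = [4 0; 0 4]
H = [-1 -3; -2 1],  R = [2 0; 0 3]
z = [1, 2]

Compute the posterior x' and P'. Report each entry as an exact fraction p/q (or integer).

x' = [-1699/1722, 95/861]
P' = [479/861 -86/861; -86/861 188/861]

x̄ = F·x = [-2, 4]
P̄ = F·P·Fᵀ + Q = [10 -4; -4 8]
y = z − H·x̄ = [11, -6]
S = H·P̄·Hᵀ + R = [60 -24; -24 67]
K = P̄·Hᵀ·S⁻¹ = [-221/1722 -116/287; -239/861 40/287]
x' = x̄ + K·y = [-1699/1722, 95/861]
P' = (I − K·H)·P̄ = [479/861 -86/861; -86/861 188/861]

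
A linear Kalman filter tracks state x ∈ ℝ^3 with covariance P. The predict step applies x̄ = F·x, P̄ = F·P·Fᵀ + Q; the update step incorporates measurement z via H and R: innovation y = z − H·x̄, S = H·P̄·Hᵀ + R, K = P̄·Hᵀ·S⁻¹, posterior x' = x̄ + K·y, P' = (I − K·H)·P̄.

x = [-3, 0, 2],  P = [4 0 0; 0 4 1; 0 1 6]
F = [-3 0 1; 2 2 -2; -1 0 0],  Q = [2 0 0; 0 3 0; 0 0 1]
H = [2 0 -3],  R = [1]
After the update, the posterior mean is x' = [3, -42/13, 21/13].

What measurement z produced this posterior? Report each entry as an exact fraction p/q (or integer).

x̄ = F·x = [11, -10, 3]
P̄ = F·P·Fᵀ + Q = [44 -34 12; -34 51 -8; 12 -8 5]
S = H·P̄·Hᵀ + R = [78]
K = P̄·Hᵀ·S⁻¹ = [2/3; -22/39; 3/26]
x' − x̄ = [-8, 88/13, -18/13] = K·y
y = (KᵀK)⁻¹·Kᵀ·(x' − x̄) = [-12]
z = y + H·x̄ = [-12] + [13] = [1]

z = [1]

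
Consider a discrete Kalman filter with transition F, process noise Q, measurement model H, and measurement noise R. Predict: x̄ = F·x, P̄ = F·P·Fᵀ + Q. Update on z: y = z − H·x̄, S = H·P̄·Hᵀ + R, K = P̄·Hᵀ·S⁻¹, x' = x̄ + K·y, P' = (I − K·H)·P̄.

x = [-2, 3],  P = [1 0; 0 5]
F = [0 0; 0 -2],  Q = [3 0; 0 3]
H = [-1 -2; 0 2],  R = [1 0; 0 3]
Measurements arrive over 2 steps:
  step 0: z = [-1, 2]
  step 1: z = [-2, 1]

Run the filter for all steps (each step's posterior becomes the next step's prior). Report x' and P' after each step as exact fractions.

step 0: x' = [-159/656, 217/328], P' = [1113/656 -207/328; -207/328 69/164]
step 1: x' = [893/1304, 1063/1956], P' = [1065/652 -96/163; -96/163 64/163]

step 0: x̄ = F·x = [0, -6]
step 0: P̄ = F·P·Fᵀ + Q = [3 0; 0 23]
step 0: y = z − H·x̄ = [-13, 14]
step 0: S = H·P̄·Hᵀ + R = [96 -92; -92 95]
step 0: K = P̄·Hᵀ·S⁻¹ = [-285/656 -69/164; -69/328 23/82]
step 0: x' = x̄ + K·y = [-159/656, 217/328]
step 0: P' = (I − K·H)·P̄ = [1113/656 -207/328; -207/328 69/164]
step 1: x̄ = F·x = [0, -217/164]
step 1: P̄ = F·P·Fᵀ + Q = [3 0; 0 192/41]
step 1: y = z − H·x̄ = [-381/82, 299/82]
step 1: S = H·P̄·Hᵀ + R = [932/41 -768/41; -768/41 891/41]
step 1: K = P̄·Hᵀ·S⁻¹ = [-297/652 -64/163; -32/163 128/489]
step 1: x' = x̄ + K·y = [893/1304, 1063/1956]
step 1: P' = (I − K·H)·P̄ = [1065/652 -96/163; -96/163 64/163]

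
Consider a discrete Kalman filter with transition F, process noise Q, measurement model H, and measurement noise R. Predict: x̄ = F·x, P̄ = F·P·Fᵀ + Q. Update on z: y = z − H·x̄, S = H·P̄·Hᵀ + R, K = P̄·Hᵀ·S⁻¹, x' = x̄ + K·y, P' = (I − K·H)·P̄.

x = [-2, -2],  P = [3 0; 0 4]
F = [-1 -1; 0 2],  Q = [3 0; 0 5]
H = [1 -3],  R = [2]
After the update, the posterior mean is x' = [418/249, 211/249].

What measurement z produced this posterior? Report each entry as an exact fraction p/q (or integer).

x̄ = F·x = [4, -4]
P̄ = F·P·Fᵀ + Q = [10 -8; -8 21]
S = H·P̄·Hᵀ + R = [249]
K = P̄·Hᵀ·S⁻¹ = [34/249; -71/249]
x' − x̄ = [-578/249, 1207/249] = K·y
y = (KᵀK)⁻¹·Kᵀ·(x' − x̄) = [-17]
z = y + H·x̄ = [-17] + [16] = [-1]

z = [-1]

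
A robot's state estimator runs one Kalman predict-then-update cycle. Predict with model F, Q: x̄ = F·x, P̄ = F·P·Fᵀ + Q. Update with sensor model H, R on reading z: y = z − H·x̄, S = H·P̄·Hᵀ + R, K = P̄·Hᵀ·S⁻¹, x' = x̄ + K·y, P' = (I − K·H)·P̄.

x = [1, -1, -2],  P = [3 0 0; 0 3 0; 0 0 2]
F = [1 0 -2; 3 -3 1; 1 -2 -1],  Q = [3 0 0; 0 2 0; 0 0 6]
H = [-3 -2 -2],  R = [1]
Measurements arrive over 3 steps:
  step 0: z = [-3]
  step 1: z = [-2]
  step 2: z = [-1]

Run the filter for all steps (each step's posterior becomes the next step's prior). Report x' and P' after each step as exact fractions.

step 0: x̄ = F·x = [5, 4, 5]
step 0: P̄ = F·P·Fᵀ + Q = [14 5 7; 5 58 25; 7 25 23]
step 0: y = z − H·x̄ = [30]
step 0: S = H·P̄·Hᵀ + R = [795]
step 0: K = P̄·Hᵀ·S⁻¹ = [-22/265; -181/795; -39/265]
step 0: x' = x̄ + K·y = [133/53, -150/53, 31/53]
step 0: P' = (I − K·H)·P̄ = [2258/265 -2657/265 -719/265; -2657/265 13349/795 -434/265; -719/265 -434/265 1532/265]
step 1: x̄ = F·x = [71/53, 880/53, 402/53]
step 1: P̄ = F·P·Fᵀ + Q = [12057/265 12672/265 11057/265; 12672/265 108547/265 56857/265; 11057/265 56857/265 100526/795]
step 1: y = z − H·x̄ = [2671/53]
step 1: S = H·P̄·Hᵀ + R = [4249814/795]
step 1: K = P̄·Hᵀ·S⁻¹ = [-250887/4249814; -553236/2124907; -641707/4249814]
step 1: x' = x̄ + K·y = [-6950611/4249814, 7400468/2124907, -105173/4249814]
step 1: P' = (I − K·H)·P̄ = [114183315/4249814 -72980196/2124907 -25189137/4249814; -72980196/2124907 100398361/2124907 9348551/2124907; -25189137/4249814 9348551/2124907 19407457/4249814]
step 2: x̄ = F·x = [-6740265/4249814, -32679907/2124907, -18223655/2124907]
step 2: P̄ = F·P·Fᵀ + Q = [305319133/4249814 489872252/2124907 297637416/2124907; 489872252/2124907 2613348520/2124907 1455320862/2124907; 297637416/2124907 1455320862/2124907 835642397/2124907]
step 2: y = z − H·x̄ = [-228084857/4249814]
step 2: S = H·P̄·Hᵀ + R = [72529415171/4249814]
step 2: K = P̄·Hᵀ·S⁻¹ = [-4065996071/72529415171; -19213911040/72529415171; -10949677532/72529415171]
step 2: x' = x̄ + K·y = [103186787438/72529415171, -84264142651/72529415171, -34365373349/72529415171]
step 2: P' = (I − K·H)·P̄ = [1320597585593/72529415171 -1662047069604/72529415171 -316816310750/72529415171; -1662047069604/72529415171 2333020253160/72529415171 169657306766/72529415171; -316816310750/72529415171 169657306766/72529415171 311041998125/72529415171]

step 0: x' = [133/53, -150/53, 31/53], P' = [2258/265 -2657/265 -719/265; -2657/265 13349/795 -434/265; -719/265 -434/265 1532/265]
step 1: x' = [-6950611/4249814, 7400468/2124907, -105173/4249814], P' = [114183315/4249814 -72980196/2124907 -25189137/4249814; -72980196/2124907 100398361/2124907 9348551/2124907; -25189137/4249814 9348551/2124907 19407457/4249814]
step 2: x' = [103186787438/72529415171, -84264142651/72529415171, -34365373349/72529415171], P' = [1320597585593/72529415171 -1662047069604/72529415171 -316816310750/72529415171; -1662047069604/72529415171 2333020253160/72529415171 169657306766/72529415171; -316816310750/72529415171 169657306766/72529415171 311041998125/72529415171]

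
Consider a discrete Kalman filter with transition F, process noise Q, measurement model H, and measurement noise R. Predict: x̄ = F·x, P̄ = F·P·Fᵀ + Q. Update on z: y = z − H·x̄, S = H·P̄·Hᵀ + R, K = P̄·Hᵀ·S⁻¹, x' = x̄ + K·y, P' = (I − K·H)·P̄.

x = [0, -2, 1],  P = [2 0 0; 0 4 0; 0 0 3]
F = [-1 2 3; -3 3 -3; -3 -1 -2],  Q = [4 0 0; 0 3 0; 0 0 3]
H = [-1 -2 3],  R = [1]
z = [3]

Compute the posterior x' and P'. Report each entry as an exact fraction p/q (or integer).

x' = [1277/563, -3483/563, -1328/563]
P' = [14362/563 -9696/563 -1715/563; -9696/563 37491/563 21729/563; -1715/563 21729/563 13942/563]

x̄ = F·x = [-1, -9, 0]
P̄ = F·P·Fᵀ + Q = [49 3 -20; 3 84 24; -20 24 37]
y = z − H·x̄ = [-16]
S = H·P̄·Hᵀ + R = [563]
K = P̄·Hᵀ·S⁻¹ = [-115/563; -99/563; 83/563]
x' = x̄ + K·y = [1277/563, -3483/563, -1328/563]
P' = (I − K·H)·P̄ = [14362/563 -9696/563 -1715/563; -9696/563 37491/563 21729/563; -1715/563 21729/563 13942/563]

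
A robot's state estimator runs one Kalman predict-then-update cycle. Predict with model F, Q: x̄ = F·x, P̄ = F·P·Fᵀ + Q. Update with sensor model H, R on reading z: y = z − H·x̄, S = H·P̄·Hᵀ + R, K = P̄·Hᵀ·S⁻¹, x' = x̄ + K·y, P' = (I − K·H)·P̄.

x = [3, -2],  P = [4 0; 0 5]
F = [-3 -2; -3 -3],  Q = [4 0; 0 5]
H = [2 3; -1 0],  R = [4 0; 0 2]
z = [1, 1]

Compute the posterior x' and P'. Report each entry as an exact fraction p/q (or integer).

x' = [-1607/1387, 81/73]
P' = [1869/1387 -60/73; -60/73 68/73]

x̄ = F·x = [-5, -3]
P̄ = F·P·Fᵀ + Q = [60 66; 66 86]
y = z − H·x̄ = [20, -4]
S = H·P̄·Hᵀ + R = [1810 -318; -318 62]
K = P̄·Hᵀ·S⁻¹ = [159/2774 -1869/2774; 21/73 30/73]
x' = x̄ + K·y = [-1607/1387, 81/73]
P' = (I − K·H)·P̄ = [1869/1387 -60/73; -60/73 68/73]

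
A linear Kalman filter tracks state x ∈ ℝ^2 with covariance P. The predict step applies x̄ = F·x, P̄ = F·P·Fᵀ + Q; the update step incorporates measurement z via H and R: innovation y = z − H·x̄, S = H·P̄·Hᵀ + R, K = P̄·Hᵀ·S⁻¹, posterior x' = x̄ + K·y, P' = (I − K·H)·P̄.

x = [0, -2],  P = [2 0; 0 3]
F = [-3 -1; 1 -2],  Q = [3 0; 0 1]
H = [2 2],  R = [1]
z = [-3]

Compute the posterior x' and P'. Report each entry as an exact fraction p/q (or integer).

x̄ = F·x = [2, 4]
P̄ = F·P·Fᵀ + Q = [24 0; 0 15]
y = z − H·x̄ = [-15]
S = H·P̄·Hᵀ + R = [157]
K = P̄·Hᵀ·S⁻¹ = [48/157; 30/157]
x' = x̄ + K·y = [-406/157, 178/157]
P' = (I − K·H)·P̄ = [1464/157 -1440/157; -1440/157 1455/157]

x' = [-406/157, 178/157]
P' = [1464/157 -1440/157; -1440/157 1455/157]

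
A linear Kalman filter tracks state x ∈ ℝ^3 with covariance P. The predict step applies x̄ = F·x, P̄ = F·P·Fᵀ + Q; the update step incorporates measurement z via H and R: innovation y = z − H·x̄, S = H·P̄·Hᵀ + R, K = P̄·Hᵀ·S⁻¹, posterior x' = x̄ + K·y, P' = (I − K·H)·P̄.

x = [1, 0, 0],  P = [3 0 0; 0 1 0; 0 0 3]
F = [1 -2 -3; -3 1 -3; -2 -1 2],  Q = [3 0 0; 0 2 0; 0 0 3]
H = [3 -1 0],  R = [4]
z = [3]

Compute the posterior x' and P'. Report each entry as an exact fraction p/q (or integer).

x' = [13/298, -867/298, -401/298]
P' = [2001/298 5623/298 -381/298; 5623/298 16905/298 -883/298; -381/298 -883/298 4119/298]

x̄ = F·x = [1, -3, -2]
P̄ = F·P·Fᵀ + Q = [37 16 -22; 16 57 -1; -22 -1 28]
y = z − H·x̄ = [-3]
S = H·P̄·Hᵀ + R = [298]
K = P̄·Hᵀ·S⁻¹ = [95/298; -9/298; -65/298]
x' = x̄ + K·y = [13/298, -867/298, -401/298]
P' = (I − K·H)·P̄ = [2001/298 5623/298 -381/298; 5623/298 16905/298 -883/298; -381/298 -883/298 4119/298]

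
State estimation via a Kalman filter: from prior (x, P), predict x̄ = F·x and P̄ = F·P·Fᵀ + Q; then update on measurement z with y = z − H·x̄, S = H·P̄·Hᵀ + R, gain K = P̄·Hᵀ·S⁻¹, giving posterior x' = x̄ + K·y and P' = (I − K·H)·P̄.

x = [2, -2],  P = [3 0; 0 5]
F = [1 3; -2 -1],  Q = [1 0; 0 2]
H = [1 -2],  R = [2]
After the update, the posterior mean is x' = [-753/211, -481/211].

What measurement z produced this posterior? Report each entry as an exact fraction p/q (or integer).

z = [1]

x̄ = F·x = [-4, -2]
P̄ = F·P·Fᵀ + Q = [49 -21; -21 19]
S = H·P̄·Hᵀ + R = [211]
K = P̄·Hᵀ·S⁻¹ = [91/211; -59/211]
x' − x̄ = [91/211, -59/211] = K·y
y = (KᵀK)⁻¹·Kᵀ·(x' − x̄) = [1]
z = y + H·x̄ = [1] + [0] = [1]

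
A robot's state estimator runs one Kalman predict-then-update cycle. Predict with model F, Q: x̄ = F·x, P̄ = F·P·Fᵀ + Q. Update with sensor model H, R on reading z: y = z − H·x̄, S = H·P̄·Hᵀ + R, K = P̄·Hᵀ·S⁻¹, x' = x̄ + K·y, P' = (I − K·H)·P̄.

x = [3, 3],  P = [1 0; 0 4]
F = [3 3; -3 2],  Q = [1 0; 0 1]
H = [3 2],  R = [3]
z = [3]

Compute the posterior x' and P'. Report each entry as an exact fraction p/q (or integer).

x̄ = F·x = [18, -3]
P̄ = F·P·Fᵀ + Q = [46 15; 15 26]
y = z − H·x̄ = [-45]
S = H·P̄·Hᵀ + R = [701]
K = P̄·Hᵀ·S⁻¹ = [168/701; 97/701]
x' = x̄ + K·y = [5058/701, -6468/701]
P' = (I − K·H)·P̄ = [4022/701 -5781/701; -5781/701 8817/701]

x' = [5058/701, -6468/701]
P' = [4022/701 -5781/701; -5781/701 8817/701]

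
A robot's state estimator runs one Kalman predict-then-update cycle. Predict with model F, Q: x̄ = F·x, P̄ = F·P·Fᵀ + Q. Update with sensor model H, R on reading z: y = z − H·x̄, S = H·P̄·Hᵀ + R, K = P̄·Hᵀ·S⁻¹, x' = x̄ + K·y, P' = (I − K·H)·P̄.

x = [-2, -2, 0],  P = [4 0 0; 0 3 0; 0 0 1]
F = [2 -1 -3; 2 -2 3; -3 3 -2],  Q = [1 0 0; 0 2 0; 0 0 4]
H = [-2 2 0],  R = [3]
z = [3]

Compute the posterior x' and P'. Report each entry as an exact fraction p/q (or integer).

x' = [-310/171, -52/171, 14/57]
P' = [3935/171 3887/171 -1987/57; 3887/171 3965/171 -2008/57; -1987/57 -2008/57 1153/19]

x̄ = F·x = [-2, 0, 0]
P̄ = F·P·Fᵀ + Q = [29 13 -27; 13 39 -48; -27 -48 71]
y = z − H·x̄ = [-1]
S = H·P̄·Hᵀ + R = [171]
K = P̄·Hᵀ·S⁻¹ = [-32/171; 52/171; -14/57]
x' = x̄ + K·y = [-310/171, -52/171, 14/57]
P' = (I − K·H)·P̄ = [3935/171 3887/171 -1987/57; 3887/171 3965/171 -2008/57; -1987/57 -2008/57 1153/19]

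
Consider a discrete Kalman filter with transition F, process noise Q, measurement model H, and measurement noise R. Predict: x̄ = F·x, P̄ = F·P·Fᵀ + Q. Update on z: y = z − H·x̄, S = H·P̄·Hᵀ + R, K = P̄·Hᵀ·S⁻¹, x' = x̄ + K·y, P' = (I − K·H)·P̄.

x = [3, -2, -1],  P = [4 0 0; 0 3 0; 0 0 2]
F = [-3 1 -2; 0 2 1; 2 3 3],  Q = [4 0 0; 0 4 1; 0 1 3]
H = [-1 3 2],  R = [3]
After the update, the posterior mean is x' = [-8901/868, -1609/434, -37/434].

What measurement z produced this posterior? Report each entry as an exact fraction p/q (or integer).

x̄ = F·x = [-9, -5, -3]
P̄ = F·P·Fᵀ + Q = [51 2 -27; 2 18 25; -27 25 64]
S = H·P̄·Hᵀ + R = [868]
K = P̄·Hᵀ·S⁻¹ = [-99/868; 51/434; 115/434]
x' − x̄ = [-1089/868, 561/434, 1265/434] = K·y
y = (KᵀK)⁻¹·Kᵀ·(x' − x̄) = [11]
z = y + H·x̄ = [11] + [-12] = [-1]

z = [-1]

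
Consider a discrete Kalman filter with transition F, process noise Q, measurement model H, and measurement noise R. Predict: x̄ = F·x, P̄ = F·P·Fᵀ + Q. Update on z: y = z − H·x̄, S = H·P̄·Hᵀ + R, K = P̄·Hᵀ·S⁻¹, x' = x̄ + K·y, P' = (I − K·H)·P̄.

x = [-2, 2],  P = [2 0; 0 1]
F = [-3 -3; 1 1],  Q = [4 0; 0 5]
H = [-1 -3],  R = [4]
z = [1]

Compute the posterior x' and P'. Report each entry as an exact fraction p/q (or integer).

x̄ = F·x = [0, 0]
P̄ = F·P·Fᵀ + Q = [31 -9; -9 8]
y = z − H·x̄ = [1]
S = H·P̄·Hᵀ + R = [53]
K = P̄·Hᵀ·S⁻¹ = [-4/53; -15/53]
x' = x̄ + K·y = [-4/53, -15/53]
P' = (I − K·H)·P̄ = [1627/53 -537/53; -537/53 199/53]

x' = [-4/53, -15/53]
P' = [1627/53 -537/53; -537/53 199/53]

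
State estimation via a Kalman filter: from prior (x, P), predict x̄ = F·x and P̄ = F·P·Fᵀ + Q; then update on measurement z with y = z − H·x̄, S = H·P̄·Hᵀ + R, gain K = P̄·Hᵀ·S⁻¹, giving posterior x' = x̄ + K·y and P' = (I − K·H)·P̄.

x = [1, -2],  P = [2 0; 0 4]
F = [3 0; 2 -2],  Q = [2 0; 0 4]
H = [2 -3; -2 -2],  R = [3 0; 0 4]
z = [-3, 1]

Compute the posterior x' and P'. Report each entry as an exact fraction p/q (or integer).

x̄ = F·x = [3, 6]
P̄ = F·P·Fᵀ + Q = [20 12; 12 28]
y = z − H·x̄ = [9, 19]
S = H·P̄·Hᵀ + R = [191 112; 112 292]
K = P̄·Hᵀ·S⁻¹ = [2084/10807 -3168/10807; -20/101 -20/101]
x' = x̄ + K·y = [-9015/10807, 46/101]
P' = (I − K·H)·P̄ = [5052/10807 12/101; 12/101 28/101]

x' = [-9015/10807, 46/101]
P' = [5052/10807 12/101; 12/101 28/101]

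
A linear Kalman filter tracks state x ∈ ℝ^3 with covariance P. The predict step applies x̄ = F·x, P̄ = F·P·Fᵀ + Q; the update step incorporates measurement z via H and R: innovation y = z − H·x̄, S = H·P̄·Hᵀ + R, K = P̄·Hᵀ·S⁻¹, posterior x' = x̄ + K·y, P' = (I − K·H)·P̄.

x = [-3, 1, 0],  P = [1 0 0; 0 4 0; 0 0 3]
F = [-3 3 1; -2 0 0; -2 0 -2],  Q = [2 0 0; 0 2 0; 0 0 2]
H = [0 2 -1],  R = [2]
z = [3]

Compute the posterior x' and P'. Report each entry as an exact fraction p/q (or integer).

x' = [75/7, 36/7, 99/14]
P' = [314/7 18/7 30/7; 18/7 26/7 48/7; 30/7 48/7 101/7]

x̄ = F·x = [12, 6, 6]
P̄ = F·P·Fᵀ + Q = [50 6 0; 6 6 4; 0 4 18]
y = z − H·x̄ = [-3]
S = H·P̄·Hᵀ + R = [28]
K = P̄·Hᵀ·S⁻¹ = [3/7; 2/7; -5/14]
x' = x̄ + K·y = [75/7, 36/7, 99/14]
P' = (I − K·H)·P̄ = [314/7 18/7 30/7; 18/7 26/7 48/7; 30/7 48/7 101/7]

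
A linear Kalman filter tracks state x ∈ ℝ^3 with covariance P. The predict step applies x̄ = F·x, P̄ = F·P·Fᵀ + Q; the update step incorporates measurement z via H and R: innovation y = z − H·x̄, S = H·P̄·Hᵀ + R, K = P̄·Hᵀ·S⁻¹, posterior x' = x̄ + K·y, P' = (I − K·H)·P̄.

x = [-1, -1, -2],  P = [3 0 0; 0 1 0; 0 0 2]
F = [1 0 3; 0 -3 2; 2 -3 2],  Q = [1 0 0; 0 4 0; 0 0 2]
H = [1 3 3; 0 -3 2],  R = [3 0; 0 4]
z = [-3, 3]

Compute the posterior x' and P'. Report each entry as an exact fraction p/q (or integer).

x' = [-515193/107711, -34481/107711, 96369/107711]
P' = [952170/107711 -126732/107711 -178002/107711; -126732/107711 39236/107711 15680/107711; -178002/107711 15680/107711 62554/107711]

x̄ = F·x = [-7, -1, -3]
P̄ = F·P·Fᵀ + Q = [22 12 18; 12 21 17; 18 17 31]
y = z − H·x̄ = [16, 6]
S = H·P̄·Hᵀ + R = [979 -54; -54 113]
K = P̄·Hᵀ·S⁻¹ = [12656/107711 6048/107711; 12672/107711 -21587/107711; 18900/107711 19517/107711]
x' = x̄ + K·y = [-515193/107711, -34481/107711, 96369/107711]
P' = (I − K·H)·P̄ = [952170/107711 -126732/107711 -178002/107711; -126732/107711 39236/107711 15680/107711; -178002/107711 15680/107711 62554/107711]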